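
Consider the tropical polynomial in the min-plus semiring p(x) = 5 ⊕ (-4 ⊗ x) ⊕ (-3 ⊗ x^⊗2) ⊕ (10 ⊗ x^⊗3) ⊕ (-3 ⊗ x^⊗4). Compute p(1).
p(1) = -3

A tropical monomial a ⊗ x^⊗i evaluates to a + i · x. Evaluating each term at x = 1:
  Term 0 contributes 5 + 0 · 1 = 5
  Term 1 contributes -4 + 1 · 1 = -3
  Term 2 contributes -3 + 2 · 1 = -1
  Term 3 contributes 10 + 3 · 1 = 13
  Term 4 contributes -3 + 4 · 1 = 1
p(1) = ⊕ of these = min[5, -3, -1, 13, 1] = -3.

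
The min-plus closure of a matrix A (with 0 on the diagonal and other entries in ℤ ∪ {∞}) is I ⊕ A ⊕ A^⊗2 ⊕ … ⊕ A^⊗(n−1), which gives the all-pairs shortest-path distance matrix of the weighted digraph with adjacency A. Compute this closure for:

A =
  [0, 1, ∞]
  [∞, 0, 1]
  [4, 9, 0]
Closure =
  [0, 1, 2]
  [5, 0, 1]
  [4, 5, 0]

This is the Floyd-Warshall all-pairs shortest-path computation. For each intermediate vertex k = 0, 1, …, 2, update dist[i][j] ← min(dist[i][j], dist[i][k] + dist[k][j]). The final matrix gives, for each (i, j), the minimum total weight of any directed path from i to j (possibly empty when i = j).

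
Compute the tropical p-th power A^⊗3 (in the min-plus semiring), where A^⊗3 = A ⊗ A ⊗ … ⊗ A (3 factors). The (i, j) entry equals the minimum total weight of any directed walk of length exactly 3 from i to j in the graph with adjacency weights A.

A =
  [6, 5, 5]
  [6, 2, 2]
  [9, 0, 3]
A^⊗3 =
  [11, 7, 7]
  [8, 4, 4]
  [8, 2, 4]

Each entry (A^⊗3)_ij equals the minimum over all length-3 walks i = v_0 → v_1 → … → v_3 = j of Σ_t A[v_t][v_{t+1}]. For example, for (i, j) = (0, 2) we minimise over 9 possible intermediate vertex sequences; the minimum is 7, attained along the walk 0 → 2 → 1 → 2.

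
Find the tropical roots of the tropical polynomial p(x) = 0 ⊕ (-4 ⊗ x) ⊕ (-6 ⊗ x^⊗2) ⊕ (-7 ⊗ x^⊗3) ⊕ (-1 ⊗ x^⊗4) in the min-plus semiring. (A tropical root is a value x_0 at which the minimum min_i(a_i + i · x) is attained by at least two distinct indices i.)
Roots: {-6, 1, 2, 4}

Each tropical root is a break point of the lower envelope of the lines y = a_i + i · x (there are 5 lines, with slopes 0, 1, ..., 4). Only the lines that attain the minimum somewhere contribute to roots; other lines are dominated. Here the surviving (envelope) indices are i = 4, i = 3, i = 2, i = 1, i = 0.
Intersections between consecutive envelope lines give the roots: for adjacent envelope indices i < j the intersection is x = (a_i − a_j) / (j − i). Reading off the sorted break points: {-6, 1, 2, 4}.
Verification: at each break x_0, at least two indices attain the minimum of min_i(a_i + i · x_0).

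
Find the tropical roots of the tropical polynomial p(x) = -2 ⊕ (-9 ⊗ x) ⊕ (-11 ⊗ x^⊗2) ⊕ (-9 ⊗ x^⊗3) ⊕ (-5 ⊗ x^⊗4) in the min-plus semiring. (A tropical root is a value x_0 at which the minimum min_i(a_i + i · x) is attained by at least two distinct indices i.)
Roots: {-4, -2, 2, 7}

Each tropical root is a break point of the lower envelope of the lines y = a_i + i · x (there are 5 lines, with slopes 0, 1, ..., 4). Only the lines that attain the minimum somewhere contribute to roots; other lines are dominated. Here the surviving (envelope) indices are i = 4, i = 3, i = 2, i = 1, i = 0.
Intersections between consecutive envelope lines give the roots: for adjacent envelope indices i < j the intersection is x = (a_i − a_j) / (j − i). Reading off the sorted break points: {-4, -2, 2, 7}.
Verification: at each break x_0, at least two indices attain the minimum of min_i(a_i + i · x_0).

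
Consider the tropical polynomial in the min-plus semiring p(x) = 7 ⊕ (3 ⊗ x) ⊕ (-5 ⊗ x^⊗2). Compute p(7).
p(7) = 7

A tropical monomial a ⊗ x^⊗i evaluates to a + i · x. Evaluating each term at x = 7:
  Term 0 contributes 7 + 0 · 7 = 7
  Term 1 contributes 3 + 1 · 7 = 10
  Term 2 contributes -5 + 2 · 7 = 9
p(7) = ⊕ of these = min[7, 10, 9] = 7.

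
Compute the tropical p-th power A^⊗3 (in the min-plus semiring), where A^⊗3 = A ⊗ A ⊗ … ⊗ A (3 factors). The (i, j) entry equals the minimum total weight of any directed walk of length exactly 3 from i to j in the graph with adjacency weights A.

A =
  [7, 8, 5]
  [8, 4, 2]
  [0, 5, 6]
A^⊗3 =
  [10, 13, 10]
  [6, 10, 7]
  [5, 10, 10]

Each entry (A^⊗3)_ij equals the minimum over all length-3 walks i = v_0 → v_1 → … → v_3 = j of Σ_t A[v_t][v_{t+1}]. For example, for (i, j) = (0, 2) we minimise over 9 possible intermediate vertex sequences; the minimum is 10, attained along the walk 0 → 2 → 0 → 2.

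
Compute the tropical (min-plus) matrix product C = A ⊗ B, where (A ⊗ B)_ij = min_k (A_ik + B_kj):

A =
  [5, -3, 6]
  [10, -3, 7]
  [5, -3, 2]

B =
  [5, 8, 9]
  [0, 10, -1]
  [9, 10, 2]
A ⊗ B =
  [-3, 7, -4]
  [-3, 7, -4]
  [-3, 7, -4]

Apply the min-plus product entry-by-entry:
  C[0][0] = min over k of (A[0][0] + B[0][0] = 5 + 5 = 10, A[0][1] + B[1][0] = -3 + 0 = -3, A[0][2] + B[2][0] = 6 + 9 = 15) = -3 (attained at k = 1)
  C[0][1] = min over k of (A[0][0] + B[0][1] = 5 + 8 = 13, A[0][1] + B[1][1] = -3 + 10 = 7, A[0][2] + B[2][1] = 6 + 10 = 16) = 7 (attained at k = 1)
  C[0][2] = min over k of (A[0][0] + B[0][2] = 5 + 9 = 14, A[0][1] + B[1][2] = -3 + -1 = -4, A[0][2] + B[2][2] = 6 + 2 = 8) = -4 (attained at k = 1)
  C[1][0] = min over k of (A[1][0] + B[0][0] = 10 + 5 = 15, A[1][1] + B[1][0] = -3 + 0 = -3, A[1][2] + B[2][0] = 7 + 9 = 16) = -3 (attained at k = 1)
  C[1][1] = min over k of (A[1][0] + B[0][1] = 10 + 8 = 18, A[1][1] + B[1][1] = -3 + 10 = 7, A[1][2] + B[2][1] = 7 + 10 = 17) = 7 (attained at k = 1)
  C[1][2] = min over k of (A[1][0] + B[0][2] = 10 + 9 = 19, A[1][1] + B[1][2] = -3 + -1 = -4, A[1][2] + B[2][2] = 7 + 2 = 9) = -4 (attained at k = 1)
  C[2][0] = min over k of (A[2][0] + B[0][0] = 5 + 5 = 10, A[2][1] + B[1][0] = -3 + 0 = -3, A[2][2] + B[2][0] = 2 + 9 = 11) = -3 (attained at k = 1)
  C[2][1] = min over k of (A[2][0] + B[0][1] = 5 + 8 = 13, A[2][1] + B[1][1] = -3 + 10 = 7, A[2][2] + B[2][1] = 2 + 10 = 12) = 7 (attained at k = 1)
  C[2][2] = min over k of (A[2][0] + B[0][2] = 5 + 9 = 14, A[2][1] + B[1][2] = -3 + -1 = -4, A[2][2] + B[2][2] = 2 + 2 = 4) = -4 (attained at k = 1)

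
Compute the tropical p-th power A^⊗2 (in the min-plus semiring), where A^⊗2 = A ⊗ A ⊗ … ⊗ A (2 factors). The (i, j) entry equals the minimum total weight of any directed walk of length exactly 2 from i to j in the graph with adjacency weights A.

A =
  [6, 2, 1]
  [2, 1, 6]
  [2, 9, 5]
A^⊗2 =
  [3, 3, 6]
  [3, 2, 3]
  [7, 4, 3]

Each entry (A^⊗2)_ij equals the minimum over all length-2 walks i = v_0 → v_1 → … → v_2 = j of Σ_t A[v_t][v_{t+1}]. For example, for (i, j) = (0, 2) we minimise over 3 possible intermediate vertex sequences; the minimum is 6, attained along the walk 0 → 2 → 2.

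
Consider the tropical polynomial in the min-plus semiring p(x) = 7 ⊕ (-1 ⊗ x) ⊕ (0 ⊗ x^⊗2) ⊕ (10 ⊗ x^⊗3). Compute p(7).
p(7) = 6

A tropical monomial a ⊗ x^⊗i evaluates to a + i · x. Evaluating each term at x = 7:
  Term 0 contributes 7 + 0 · 7 = 7
  Term 1 contributes -1 + 1 · 7 = 6
  Term 2 contributes 0 + 2 · 7 = 14
  Term 3 contributes 10 + 3 · 7 = 31
p(7) = ⊕ of these = min[7, 6, 14, 31] = 6.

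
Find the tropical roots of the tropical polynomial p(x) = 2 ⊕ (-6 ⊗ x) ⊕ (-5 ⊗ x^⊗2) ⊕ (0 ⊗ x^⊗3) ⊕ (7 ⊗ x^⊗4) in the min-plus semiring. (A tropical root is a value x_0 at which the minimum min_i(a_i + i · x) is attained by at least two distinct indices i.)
Roots: {-7, -5, -1, 8}

Each tropical root is a break point of the lower envelope of the lines y = a_i + i · x (there are 5 lines, with slopes 0, 1, ..., 4). Only the lines that attain the minimum somewhere contribute to roots; other lines are dominated. Here the surviving (envelope) indices are i = 4, i = 3, i = 2, i = 1, i = 0.
Intersections between consecutive envelope lines give the roots: for adjacent envelope indices i < j the intersection is x = (a_i − a_j) / (j − i). Reading off the sorted break points: {-7, -5, -1, 8}.
Verification: at each break x_0, at least two indices attain the minimum of min_i(a_i + i · x_0).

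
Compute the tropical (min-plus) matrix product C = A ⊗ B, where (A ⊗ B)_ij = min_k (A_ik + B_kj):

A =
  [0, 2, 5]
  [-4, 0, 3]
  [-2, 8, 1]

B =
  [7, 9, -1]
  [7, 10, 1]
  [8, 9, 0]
A ⊗ B =
  [7, 9, -1]
  [3, 5, -5]
  [5, 7, -3]

Apply the min-plus product entry-by-entry:
  C[0][0] = min over k of (A[0][0] + B[0][0] = 0 + 7 = 7, A[0][1] + B[1][0] = 2 + 7 = 9, A[0][2] + B[2][0] = 5 + 8 = 13) = 7 (attained at k = 0)
  C[0][1] = min over k of (A[0][0] + B[0][1] = 0 + 9 = 9, A[0][1] + B[1][1] = 2 + 10 = 12, A[0][2] + B[2][1] = 5 + 9 = 14) = 9 (attained at k = 0)
  C[0][2] = min over k of (A[0][0] + B[0][2] = 0 + -1 = -1, A[0][1] + B[1][2] = 2 + 1 = 3, A[0][2] + B[2][2] = 5 + 0 = 5) = -1 (attained at k = 0)
  C[1][0] = min over k of (A[1][0] + B[0][0] = -4 + 7 = 3, A[1][1] + B[1][0] = 0 + 7 = 7, A[1][2] + B[2][0] = 3 + 8 = 11) = 3 (attained at k = 0)
  C[1][1] = min over k of (A[1][0] + B[0][1] = -4 + 9 = 5, A[1][1] + B[1][1] = 0 + 10 = 10, A[1][2] + B[2][1] = 3 + 9 = 12) = 5 (attained at k = 0)
  C[1][2] = min over k of (A[1][0] + B[0][2] = -4 + -1 = -5, A[1][1] + B[1][2] = 0 + 1 = 1, A[1][2] + B[2][2] = 3 + 0 = 3) = -5 (attained at k = 0)
  C[2][0] = min over k of (A[2][0] + B[0][0] = -2 + 7 = 5, A[2][1] + B[1][0] = 8 + 7 = 15, A[2][2] + B[2][0] = 1 + 8 = 9) = 5 (attained at k = 0)
  C[2][1] = min over k of (A[2][0] + B[0][1] = -2 + 9 = 7, A[2][1] + B[1][1] = 8 + 10 = 18, A[2][2] + B[2][1] = 1 + 9 = 10) = 7 (attained at k = 0)
  C[2][2] = min over k of (A[2][0] + B[0][2] = -2 + -1 = -3, A[2][1] + B[1][2] = 8 + 1 = 9, A[2][2] + B[2][2] = 1 + 0 = 1) = -3 (attained at k = 0)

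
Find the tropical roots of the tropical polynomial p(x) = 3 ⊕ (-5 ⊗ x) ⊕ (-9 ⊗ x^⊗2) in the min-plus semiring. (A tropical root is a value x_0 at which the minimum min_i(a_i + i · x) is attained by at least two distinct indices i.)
Roots: {4, 8}

Each tropical root is a break point of the lower envelope of the lines y = a_i + i · x (there are 3 lines, with slopes 0, 1, ..., 2). Only the lines that attain the minimum somewhere contribute to roots; other lines are dominated. Here the surviving (envelope) indices are i = 2, i = 1, i = 0.
Intersections between consecutive envelope lines give the roots: for adjacent envelope indices i < j the intersection is x = (a_i − a_j) / (j − i). Reading off the sorted break points: {4, 8}.
Verification: at each break x_0, at least two indices attain the minimum of min_i(a_i + i · x_0).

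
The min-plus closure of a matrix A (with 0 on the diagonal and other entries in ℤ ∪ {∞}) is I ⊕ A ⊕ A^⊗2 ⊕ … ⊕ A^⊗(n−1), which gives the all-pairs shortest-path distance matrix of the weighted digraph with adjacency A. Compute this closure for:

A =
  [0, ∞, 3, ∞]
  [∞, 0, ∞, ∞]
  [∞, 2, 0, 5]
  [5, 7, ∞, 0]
Closure =
  [0, 5, 3, 8]
  [∞, 0, ∞, ∞]
  [10, 2, 0, 5]
  [5, 7, 8, 0]

This is the Floyd-Warshall all-pairs shortest-path computation. For each intermediate vertex k = 0, 1, …, 3, update dist[i][j] ← min(dist[i][j], dist[i][k] + dist[k][j]). The final matrix gives, for each (i, j), the minimum total weight of any directed path from i to j (possibly empty when i = j).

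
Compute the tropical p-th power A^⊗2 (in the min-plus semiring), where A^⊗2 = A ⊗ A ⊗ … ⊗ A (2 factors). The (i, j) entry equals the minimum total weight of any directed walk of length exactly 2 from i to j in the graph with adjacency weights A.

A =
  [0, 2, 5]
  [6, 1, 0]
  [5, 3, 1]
A^⊗2 =
  [0, 2, 2]
  [5, 2, 1]
  [5, 4, 2]

Each entry (A^⊗2)_ij equals the minimum over all length-2 walks i = v_0 → v_1 → … → v_2 = j of Σ_t A[v_t][v_{t+1}]. For example, for (i, j) = (0, 2) we minimise over 3 possible intermediate vertex sequences; the minimum is 2, attained along the walk 0 → 1 → 2.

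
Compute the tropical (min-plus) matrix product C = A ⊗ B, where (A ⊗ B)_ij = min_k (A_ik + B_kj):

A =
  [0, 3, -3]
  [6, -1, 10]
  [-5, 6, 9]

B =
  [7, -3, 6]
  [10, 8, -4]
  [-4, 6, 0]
A ⊗ B =
  [-7, -3, -3]
  [6, 3, -5]
  [2, -8, 1]

Apply the min-plus product entry-by-entry:
  C[0][0] = min over k of (A[0][0] + B[0][0] = 0 + 7 = 7, A[0][1] + B[1][0] = 3 + 10 = 13, A[0][2] + B[2][0] = -3 + -4 = -7) = -7 (attained at k = 2)
  C[0][1] = min over k of (A[0][0] + B[0][1] = 0 + -3 = -3, A[0][1] + B[1][1] = 3 + 8 = 11, A[0][2] + B[2][1] = -3 + 6 = 3) = -3 (attained at k = 0)
  C[0][2] = min over k of (A[0][0] + B[0][2] = 0 + 6 = 6, A[0][1] + B[1][2] = 3 + -4 = -1, A[0][2] + B[2][2] = -3 + 0 = -3) = -3 (attained at k = 2)
  C[1][0] = min over k of (A[1][0] + B[0][0] = 6 + 7 = 13, A[1][1] + B[1][0] = -1 + 10 = 9, A[1][2] + B[2][0] = 10 + -4 = 6) = 6 (attained at k = 2)
  C[1][1] = min over k of (A[1][0] + B[0][1] = 6 + -3 = 3, A[1][1] + B[1][1] = -1 + 8 = 7, A[1][2] + B[2][1] = 10 + 6 = 16) = 3 (attained at k = 0)
  C[1][2] = min over k of (A[1][0] + B[0][2] = 6 + 6 = 12, A[1][1] + B[1][2] = -1 + -4 = -5, A[1][2] + B[2][2] = 10 + 0 = 10) = -5 (attained at k = 1)
  C[2][0] = min over k of (A[2][0] + B[0][0] = -5 + 7 = 2, A[2][1] + B[1][0] = 6 + 10 = 16, A[2][2] + B[2][0] = 9 + -4 = 5) = 2 (attained at k = 0)
  C[2][1] = min over k of (A[2][0] + B[0][1] = -5 + -3 = -8, A[2][1] + B[1][1] = 6 + 8 = 14, A[2][2] + B[2][1] = 9 + 6 = 15) = -8 (attained at k = 0)
  C[2][2] = min over k of (A[2][0] + B[0][2] = -5 + 6 = 1, A[2][1] + B[1][2] = 6 + -4 = 2, A[2][2] + B[2][2] = 9 + 0 = 9) = 1 (attained at k = 0)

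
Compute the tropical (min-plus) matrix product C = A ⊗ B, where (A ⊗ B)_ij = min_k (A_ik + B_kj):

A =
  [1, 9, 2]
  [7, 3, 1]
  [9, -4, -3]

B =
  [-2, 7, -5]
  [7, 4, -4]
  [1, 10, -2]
A ⊗ B =
  [-1, 8, -4]
  [2, 7, -1]
  [-2, 0, -8]

Apply the min-plus product entry-by-entry:
  C[0][0] = min over k of (A[0][0] + B[0][0] = 1 + -2 = -1, A[0][1] + B[1][0] = 9 + 7 = 16, A[0][2] + B[2][0] = 2 + 1 = 3) = -1 (attained at k = 0)
  C[0][1] = min over k of (A[0][0] + B[0][1] = 1 + 7 = 8, A[0][1] + B[1][1] = 9 + 4 = 13, A[0][2] + B[2][1] = 2 + 10 = 12) = 8 (attained at k = 0)
  C[0][2] = min over k of (A[0][0] + B[0][2] = 1 + -5 = -4, A[0][1] + B[1][2] = 9 + -4 = 5, A[0][2] + B[2][2] = 2 + -2 = 0) = -4 (attained at k = 0)
  C[1][0] = min over k of (A[1][0] + B[0][0] = 7 + -2 = 5, A[1][1] + B[1][0] = 3 + 7 = 10, A[1][2] + B[2][0] = 1 + 1 = 2) = 2 (attained at k = 2)
  C[1][1] = min over k of (A[1][0] + B[0][1] = 7 + 7 = 14, A[1][1] + B[1][1] = 3 + 4 = 7, A[1][2] + B[2][1] = 1 + 10 = 11) = 7 (attained at k = 1)
  C[1][2] = min over k of (A[1][0] + B[0][2] = 7 + -5 = 2, A[1][1] + B[1][2] = 3 + -4 = -1, A[1][2] + B[2][2] = 1 + -2 = -1) = -1 (attained at k = 1)
  C[2][0] = min over k of (A[2][0] + B[0][0] = 9 + -2 = 7, A[2][1] + B[1][0] = -4 + 7 = 3, A[2][2] + B[2][0] = -3 + 1 = -2) = -2 (attained at k = 2)
  C[2][1] = min over k of (A[2][0] + B[0][1] = 9 + 7 = 16, A[2][1] + B[1][1] = -4 + 4 = 0, A[2][2] + B[2][1] = -3 + 10 = 7) = 0 (attained at k = 1)
  C[2][2] = min over k of (A[2][0] + B[0][2] = 9 + -5 = 4, A[2][1] + B[1][2] = -4 + -4 = -8, A[2][2] + B[2][2] = -3 + -2 = -5) = -8 (attained at k = 1)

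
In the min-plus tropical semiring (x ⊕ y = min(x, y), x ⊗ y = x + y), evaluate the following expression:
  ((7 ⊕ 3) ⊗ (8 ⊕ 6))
((7 ⊕ 3) ⊗ (8 ⊕ 6)) = 9

Expand innermost to outermost. Recall ⊕ takes the minimum of its arguments and ⊗ takes their sum. Working out the expression ((7 ⊕ 3) ⊗ (8 ⊕ 6)) gives 9.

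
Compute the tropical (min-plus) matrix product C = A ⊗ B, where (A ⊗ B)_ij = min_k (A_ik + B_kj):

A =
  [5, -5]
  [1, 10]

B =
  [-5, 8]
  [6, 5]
A ⊗ B =
  [0, 0]
  [-4, 9]

Apply the min-plus product entry-by-entry:
  C[0][0] = min over k of (A[0][0] + B[0][0] = 5 + -5 = 0, A[0][1] + B[1][0] = -5 + 6 = 1) = 0 (attained at k = 0)
  C[0][1] = min over k of (A[0][0] + B[0][1] = 5 + 8 = 13, A[0][1] + B[1][1] = -5 + 5 = 0) = 0 (attained at k = 1)
  C[1][0] = min over k of (A[1][0] + B[0][0] = 1 + -5 = -4, A[1][1] + B[1][0] = 10 + 6 = 16) = -4 (attained at k = 0)
  C[1][1] = min over k of (A[1][0] + B[0][1] = 1 + 8 = 9, A[1][1] + B[1][1] = 10 + 5 = 15) = 9 (attained at k = 0)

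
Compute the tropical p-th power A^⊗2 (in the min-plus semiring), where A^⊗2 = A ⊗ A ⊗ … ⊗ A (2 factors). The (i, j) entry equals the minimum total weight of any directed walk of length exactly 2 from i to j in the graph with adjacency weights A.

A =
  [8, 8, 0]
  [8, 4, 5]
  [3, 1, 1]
A^⊗2 =
  [3, 1, 1]
  [8, 6, 6]
  [4, 2, 2]

Each entry (A^⊗2)_ij equals the minimum over all length-2 walks i = v_0 → v_1 → … → v_2 = j of Σ_t A[v_t][v_{t+1}]. For example, for (i, j) = (0, 2) we minimise over 3 possible intermediate vertex sequences; the minimum is 1, attained along the walk 0 → 2 → 2.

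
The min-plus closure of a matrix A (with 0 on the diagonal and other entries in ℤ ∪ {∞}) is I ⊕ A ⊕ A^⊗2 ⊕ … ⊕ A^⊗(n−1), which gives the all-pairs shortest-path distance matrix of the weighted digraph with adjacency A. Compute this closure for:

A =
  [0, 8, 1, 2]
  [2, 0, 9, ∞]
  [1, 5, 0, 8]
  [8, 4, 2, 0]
Closure =
  [0, 6, 1, 2]
  [2, 0, 3, 4]
  [1, 5, 0, 3]
  [3, 4, 2, 0]

This is the Floyd-Warshall all-pairs shortest-path computation. For each intermediate vertex k = 0, 1, …, 3, update dist[i][j] ← min(dist[i][j], dist[i][k] + dist[k][j]). The final matrix gives, for each (i, j), the minimum total weight of any directed path from i to j (possibly empty when i = j).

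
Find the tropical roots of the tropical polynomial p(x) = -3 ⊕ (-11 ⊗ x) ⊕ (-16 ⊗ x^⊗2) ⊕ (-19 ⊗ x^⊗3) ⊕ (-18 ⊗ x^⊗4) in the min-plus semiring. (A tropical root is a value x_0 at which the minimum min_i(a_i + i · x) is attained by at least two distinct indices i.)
Roots: {-1, 3, 5, 8}

Each tropical root is a break point of the lower envelope of the lines y = a_i + i · x (there are 5 lines, with slopes 0, 1, ..., 4). Only the lines that attain the minimum somewhere contribute to roots; other lines are dominated. Here the surviving (envelope) indices are i = 4, i = 3, i = 2, i = 1, i = 0.
Intersections between consecutive envelope lines give the roots: for adjacent envelope indices i < j the intersection is x = (a_i − a_j) / (j − i). Reading off the sorted break points: {-1, 3, 5, 8}.
Verification: at each break x_0, at least two indices attain the minimum of min_i(a_i + i · x_0).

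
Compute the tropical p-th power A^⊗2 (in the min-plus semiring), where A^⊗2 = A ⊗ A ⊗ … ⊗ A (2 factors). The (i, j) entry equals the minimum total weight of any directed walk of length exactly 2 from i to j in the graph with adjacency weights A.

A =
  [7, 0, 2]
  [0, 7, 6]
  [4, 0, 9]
A^⊗2 =
  [0, 2, 6]
  [7, 0, 2]
  [0, 4, 6]

Each entry (A^⊗2)_ij equals the minimum over all length-2 walks i = v_0 → v_1 → … → v_2 = j of Σ_t A[v_t][v_{t+1}]. For example, for (i, j) = (0, 2) we minimise over 3 possible intermediate vertex sequences; the minimum is 6, attained along the walk 0 → 1 → 2.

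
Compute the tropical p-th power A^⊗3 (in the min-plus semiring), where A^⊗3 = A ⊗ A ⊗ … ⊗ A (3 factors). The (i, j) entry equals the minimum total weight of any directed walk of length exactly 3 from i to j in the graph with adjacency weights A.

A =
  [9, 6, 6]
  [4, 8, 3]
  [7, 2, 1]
A^⊗3 =
  [12, 9, 8]
  [9, 6, 5]
  [7, 4, 3]

Each entry (A^⊗3)_ij equals the minimum over all length-3 walks i = v_0 → v_1 → … → v_3 = j of Σ_t A[v_t][v_{t+1}]. For example, for (i, j) = (0, 2) we minimise over 9 possible intermediate vertex sequences; the minimum is 8, attained along the walk 0 → 2 → 2 → 2.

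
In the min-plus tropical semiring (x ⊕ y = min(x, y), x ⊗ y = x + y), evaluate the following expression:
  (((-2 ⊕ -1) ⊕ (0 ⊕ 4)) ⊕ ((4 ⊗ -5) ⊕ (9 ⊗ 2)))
(((-2 ⊕ -1) ⊕ (0 ⊕ 4)) ⊕ ((4 ⊗ -5) ⊕ (9 ⊗ 2))) = -2

Expand innermost to outermost. Recall ⊕ takes the minimum of its arguments and ⊗ takes their sum. Working out the expression (((-2 ⊕ -1) ⊕ (0 ⊕ 4)) ⊕ ((4 ⊗ -5) ⊕ (9 ⊗ 2))) gives -2.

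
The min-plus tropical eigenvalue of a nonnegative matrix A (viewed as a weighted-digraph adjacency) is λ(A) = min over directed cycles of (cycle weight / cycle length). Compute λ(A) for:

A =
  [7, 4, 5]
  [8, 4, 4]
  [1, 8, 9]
λ(A) = 3

Enumerate directed cycles and compute their means (weight / length). Sample:
  cycle 0 → 0: weight = 7, length = 1, mean = 7/1 ≈ 7.000
  cycle 1 → 1: weight = 4, length = 1, mean = 4/1 ≈ 4.000
  cycle 2 → 2: weight = 9, length = 1, mean = 9/1 ≈ 9.000
  cycle 0 → 1 → 0: weight = 12, length = 2, mean = 12/2 ≈ 6.000
  cycle 0 → 2 → 0: weight = 6, length = 2, mean = 6/2 ≈ 3.000
  cycle 1 → 0 → 1: weight = 12, length = 2, mean = 12/2 ≈ 6.000
Minimum mean = 3.000, attained e.g. along the cycle 0 → 2 → 0 with weight 6 and length 2. So λ(A) = 6/2 = 3.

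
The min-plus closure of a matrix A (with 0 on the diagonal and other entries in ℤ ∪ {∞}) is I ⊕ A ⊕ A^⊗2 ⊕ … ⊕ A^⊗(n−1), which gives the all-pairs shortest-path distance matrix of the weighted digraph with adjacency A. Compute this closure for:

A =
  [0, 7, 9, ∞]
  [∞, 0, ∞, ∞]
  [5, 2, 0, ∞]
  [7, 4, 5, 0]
Closure =
  [0, 7, 9, ∞]
  [∞, 0, ∞, ∞]
  [5, 2, 0, ∞]
  [7, 4, 5, 0]

This is the Floyd-Warshall all-pairs shortest-path computation. For each intermediate vertex k = 0, 1, …, 3, update dist[i][j] ← min(dist[i][j], dist[i][k] + dist[k][j]). The final matrix gives, for each (i, j), the minimum total weight of any directed path from i to j (possibly empty when i = j).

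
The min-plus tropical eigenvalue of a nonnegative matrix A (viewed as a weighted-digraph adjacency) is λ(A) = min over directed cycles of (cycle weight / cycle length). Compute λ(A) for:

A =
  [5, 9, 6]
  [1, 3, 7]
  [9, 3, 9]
λ(A) = 3

Enumerate directed cycles and compute their means (weight / length). Sample:
  cycle 0 → 0: weight = 5, length = 1, mean = 5/1 ≈ 5.000
  cycle 1 → 1: weight = 3, length = 1, mean = 3/1 ≈ 3.000
  cycle 2 → 2: weight = 9, length = 1, mean = 9/1 ≈ 9.000
  cycle 0 → 1 → 0: weight = 10, length = 2, mean = 10/2 ≈ 5.000
  cycle 0 → 2 → 0: weight = 15, length = 2, mean = 15/2 ≈ 7.500
  cycle 1 → 0 → 1: weight = 10, length = 2, mean = 10/2 ≈ 5.000
Minimum mean = 3.000, attained e.g. along the cycle 1 → 1 with weight 3 and length 1. So λ(A) = 3/1 = 3.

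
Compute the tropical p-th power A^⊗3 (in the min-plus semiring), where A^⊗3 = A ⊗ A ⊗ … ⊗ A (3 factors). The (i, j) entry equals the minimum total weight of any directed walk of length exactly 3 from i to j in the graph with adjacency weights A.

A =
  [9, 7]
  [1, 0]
A^⊗3 =
  [8, 7]
  [1, 0]

Each entry (A^⊗3)_ij equals the minimum over all length-3 walks i = v_0 → v_1 → … → v_3 = j of Σ_t A[v_t][v_{t+1}]. For example, for (i, j) = (0, 1) we minimise over 4 possible intermediate vertex sequences; the minimum is 7, attained along the walk 0 → 1 → 1 → 1.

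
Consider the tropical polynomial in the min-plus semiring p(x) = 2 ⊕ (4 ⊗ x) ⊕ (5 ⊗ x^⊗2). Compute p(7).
p(7) = 2

A tropical monomial a ⊗ x^⊗i evaluates to a + i · x. Evaluating each term at x = 7:
  Term 0 contributes 2 + 0 · 7 = 2
  Term 1 contributes 4 + 1 · 7 = 11
  Term 2 contributes 5 + 2 · 7 = 19
p(7) = ⊕ of these = min[2, 11, 19] = 2.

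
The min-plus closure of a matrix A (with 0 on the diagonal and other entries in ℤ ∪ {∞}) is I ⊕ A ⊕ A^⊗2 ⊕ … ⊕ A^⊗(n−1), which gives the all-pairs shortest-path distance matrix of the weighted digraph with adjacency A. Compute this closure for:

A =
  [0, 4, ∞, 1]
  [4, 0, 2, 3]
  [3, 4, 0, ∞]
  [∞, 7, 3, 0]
Closure =
  [0, 4, 4, 1]
  [4, 0, 2, 3]
  [3, 4, 0, 4]
  [6, 7, 3, 0]

This is the Floyd-Warshall all-pairs shortest-path computation. For each intermediate vertex k = 0, 1, …, 3, update dist[i][j] ← min(dist[i][j], dist[i][k] + dist[k][j]). The final matrix gives, for each (i, j), the minimum total weight of any directed path from i to j (possibly empty when i = j).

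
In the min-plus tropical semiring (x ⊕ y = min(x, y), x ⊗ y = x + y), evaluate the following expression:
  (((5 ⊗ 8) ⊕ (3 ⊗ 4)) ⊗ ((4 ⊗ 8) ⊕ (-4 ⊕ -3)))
(((5 ⊗ 8) ⊕ (3 ⊗ 4)) ⊗ ((4 ⊗ 8) ⊕ (-4 ⊕ -3))) = 3

Expand innermost to outermost. Recall ⊕ takes the minimum of its arguments and ⊗ takes their sum. Working out the expression (((5 ⊗ 8) ⊕ (3 ⊗ 4)) ⊗ ((4 ⊗ 8) ⊕ (-4 ⊕ -3))) gives 3.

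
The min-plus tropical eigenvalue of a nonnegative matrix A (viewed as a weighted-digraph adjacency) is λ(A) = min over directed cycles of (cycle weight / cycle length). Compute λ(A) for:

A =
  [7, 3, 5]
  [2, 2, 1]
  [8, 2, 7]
λ(A) = 3/2

Enumerate directed cycles and compute their means (weight / length). Sample:
  cycle 0 → 0: weight = 7, length = 1, mean = 7/1 ≈ 7.000
  cycle 1 → 1: weight = 2, length = 1, mean = 2/1 ≈ 2.000
  cycle 2 → 2: weight = 7, length = 1, mean = 7/1 ≈ 7.000
  cycle 0 → 1 → 0: weight = 5, length = 2, mean = 5/2 ≈ 2.500
  cycle 0 → 2 → 0: weight = 13, length = 2, mean = 13/2 ≈ 6.500
  cycle 1 → 0 → 1: weight = 5, length = 2, mean = 5/2 ≈ 2.500
Minimum mean = 1.500, attained e.g. along the cycle 1 → 2 → 1 with weight 3 and length 2. So λ(A) = 3/2 = 3/2.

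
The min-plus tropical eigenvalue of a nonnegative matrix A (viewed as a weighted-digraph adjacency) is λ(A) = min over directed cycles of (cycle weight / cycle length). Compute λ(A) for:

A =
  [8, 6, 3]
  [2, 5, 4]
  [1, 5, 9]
λ(A) = 2

Enumerate directed cycles and compute their means (weight / length). Sample:
  cycle 0 → 0: weight = 8, length = 1, mean = 8/1 ≈ 8.000
  cycle 1 → 1: weight = 5, length = 1, mean = 5/1 ≈ 5.000
  cycle 2 → 2: weight = 9, length = 1, mean = 9/1 ≈ 9.000
  cycle 0 → 1 → 0: weight = 8, length = 2, mean = 8/2 ≈ 4.000
  cycle 0 → 2 → 0: weight = 4, length = 2, mean = 4/2 ≈ 2.000
  cycle 1 → 0 → 1: weight = 8, length = 2, mean = 8/2 ≈ 4.000
Minimum mean = 2.000, attained e.g. along the cycle 0 → 2 → 0 with weight 4 and length 2. So λ(A) = 4/2 = 2.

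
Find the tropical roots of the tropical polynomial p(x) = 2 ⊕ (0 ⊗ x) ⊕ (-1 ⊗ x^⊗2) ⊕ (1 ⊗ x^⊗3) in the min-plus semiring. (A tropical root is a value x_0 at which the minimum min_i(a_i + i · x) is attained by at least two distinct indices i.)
Roots: {-2, 1, 2}

Each tropical root is a break point of the lower envelope of the lines y = a_i + i · x (there are 4 lines, with slopes 0, 1, ..., 3). Only the lines that attain the minimum somewhere contribute to roots; other lines are dominated. Here the surviving (envelope) indices are i = 3, i = 2, i = 1, i = 0.
Intersections between consecutive envelope lines give the roots: for adjacent envelope indices i < j the intersection is x = (a_i − a_j) / (j − i). Reading off the sorted break points: {-2, 1, 2}.
Verification: at each break x_0, at least two indices attain the minimum of min_i(a_i + i · x_0).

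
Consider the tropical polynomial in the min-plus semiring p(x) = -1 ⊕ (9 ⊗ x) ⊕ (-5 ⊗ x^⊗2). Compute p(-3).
p(-3) = -11

A tropical monomial a ⊗ x^⊗i evaluates to a + i · x. Evaluating each term at x = -3:
  Term 0 contributes -1 + 0 · -3 = -1
  Term 1 contributes 9 + 1 · -3 = 6
  Term 2 contributes -5 + 2 · -3 = -11
p(-3) = ⊕ of these = min[-1, 6, -11] = -11.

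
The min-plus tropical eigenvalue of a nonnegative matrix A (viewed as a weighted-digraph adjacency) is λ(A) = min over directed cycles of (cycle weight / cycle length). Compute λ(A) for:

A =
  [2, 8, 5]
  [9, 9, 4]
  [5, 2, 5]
λ(A) = 2

Enumerate directed cycles and compute their means (weight / length). Sample:
  cycle 0 → 0: weight = 2, length = 1, mean = 2/1 ≈ 2.000
  cycle 1 → 1: weight = 9, length = 1, mean = 9/1 ≈ 9.000
  cycle 2 → 2: weight = 5, length = 1, mean = 5/1 ≈ 5.000
  cycle 0 → 1 → 0: weight = 17, length = 2, mean = 17/2 ≈ 8.500
  cycle 0 → 2 → 0: weight = 10, length = 2, mean = 10/2 ≈ 5.000
  cycle 1 → 0 → 1: weight = 17, length = 2, mean = 17/2 ≈ 8.500
Minimum mean = 2.000, attained e.g. along the cycle 0 → 0 with weight 2 and length 1. So λ(A) = 2/1 = 2.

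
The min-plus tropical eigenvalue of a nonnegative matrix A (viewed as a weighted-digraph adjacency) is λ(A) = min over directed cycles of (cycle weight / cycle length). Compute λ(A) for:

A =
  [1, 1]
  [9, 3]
λ(A) = 1

Enumerate directed cycles and compute their means (weight / length). Sample:
  cycle 0 → 0: weight = 1, length = 1, mean = 1/1 ≈ 1.000
  cycle 1 → 1: weight = 3, length = 1, mean = 3/1 ≈ 3.000
  cycle 0 → 1 → 0: weight = 10, length = 2, mean = 10/2 ≈ 5.000
  cycle 1 → 0 → 1: weight = 10, length = 2, mean = 10/2 ≈ 5.000
Minimum mean = 1.000, attained e.g. along the cycle 0 → 0 with weight 1 and length 1. So λ(A) = 1/1 = 1.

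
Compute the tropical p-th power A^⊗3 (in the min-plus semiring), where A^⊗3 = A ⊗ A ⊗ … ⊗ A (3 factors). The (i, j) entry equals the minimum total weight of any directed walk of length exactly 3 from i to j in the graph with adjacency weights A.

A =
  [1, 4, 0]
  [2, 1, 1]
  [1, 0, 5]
A^⊗3 =
  [2, 1, 1]
  [3, 2, 2]
  [2, 1, 2]

Each entry (A^⊗3)_ij equals the minimum over all length-3 walks i = v_0 → v_1 → … → v_3 = j of Σ_t A[v_t][v_{t+1}]. For example, for (i, j) = (0, 2) we minimise over 9 possible intermediate vertex sequences; the minimum is 1, attained along the walk 0 → 2 → 0 → 2.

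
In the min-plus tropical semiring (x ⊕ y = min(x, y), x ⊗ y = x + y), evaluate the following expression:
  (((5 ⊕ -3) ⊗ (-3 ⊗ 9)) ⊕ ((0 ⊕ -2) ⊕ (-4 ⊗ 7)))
(((5 ⊕ -3) ⊗ (-3 ⊗ 9)) ⊕ ((0 ⊕ -2) ⊕ (-4 ⊗ 7))) = -2

Expand innermost to outermost. Recall ⊕ takes the minimum of its arguments and ⊗ takes their sum. Working out the expression (((5 ⊕ -3) ⊗ (-3 ⊗ 9)) ⊕ ((0 ⊕ -2) ⊕ (-4 ⊗ 7))) gives -2.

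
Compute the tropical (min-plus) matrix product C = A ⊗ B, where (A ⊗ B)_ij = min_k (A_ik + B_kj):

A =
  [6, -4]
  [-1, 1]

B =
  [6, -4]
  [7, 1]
A ⊗ B =
  [3, -3]
  [5, -5]

Apply the min-plus product entry-by-entry:
  C[0][0] = min over k of (A[0][0] + B[0][0] = 6 + 6 = 12, A[0][1] + B[1][0] = -4 + 7 = 3) = 3 (attained at k = 1)
  C[0][1] = min over k of (A[0][0] + B[0][1] = 6 + -4 = 2, A[0][1] + B[1][1] = -4 + 1 = -3) = -3 (attained at k = 1)
  C[1][0] = min over k of (A[1][0] + B[0][0] = -1 + 6 = 5, A[1][1] + B[1][0] = 1 + 7 = 8) = 5 (attained at k = 0)
  C[1][1] = min over k of (A[1][0] + B[0][1] = -1 + -4 = -5, A[1][1] + B[1][1] = 1 + 1 = 2) = -5 (attained at k = 0)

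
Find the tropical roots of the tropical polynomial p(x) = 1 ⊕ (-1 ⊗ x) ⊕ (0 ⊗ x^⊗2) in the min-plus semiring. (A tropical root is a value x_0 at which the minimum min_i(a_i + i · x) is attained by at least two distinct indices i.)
Roots: {-1, 2}

Each tropical root is a break point of the lower envelope of the lines y = a_i + i · x (there are 3 lines, with slopes 0, 1, ..., 2). Only the lines that attain the minimum somewhere contribute to roots; other lines are dominated. Here the surviving (envelope) indices are i = 2, i = 1, i = 0.
Intersections between consecutive envelope lines give the roots: for adjacent envelope indices i < j the intersection is x = (a_i − a_j) / (j − i). Reading off the sorted break points: {-1, 2}.
Verification: at each break x_0, at least two indices attain the minimum of min_i(a_i + i · x_0).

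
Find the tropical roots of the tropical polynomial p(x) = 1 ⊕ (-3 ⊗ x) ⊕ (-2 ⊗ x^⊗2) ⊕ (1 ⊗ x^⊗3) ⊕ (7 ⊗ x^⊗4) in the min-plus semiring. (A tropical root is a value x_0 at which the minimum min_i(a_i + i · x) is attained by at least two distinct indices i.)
Roots: {-6, -3, -1, 4}

Each tropical root is a break point of the lower envelope of the lines y = a_i + i · x (there are 5 lines, with slopes 0, 1, ..., 4). Only the lines that attain the minimum somewhere contribute to roots; other lines are dominated. Here the surviving (envelope) indices are i = 4, i = 3, i = 2, i = 1, i = 0.
Intersections between consecutive envelope lines give the roots: for adjacent envelope indices i < j the intersection is x = (a_i − a_j) / (j − i). Reading off the sorted break points: {-6, -3, -1, 4}.
Verification: at each break x_0, at least two indices attain the minimum of min_i(a_i + i · x_0).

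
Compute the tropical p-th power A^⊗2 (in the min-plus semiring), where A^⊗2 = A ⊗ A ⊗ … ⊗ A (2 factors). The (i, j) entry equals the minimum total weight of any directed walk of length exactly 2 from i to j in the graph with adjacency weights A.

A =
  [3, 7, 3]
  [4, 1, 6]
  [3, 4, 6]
A^⊗2 =
  [6, 7, 6]
  [5, 2, 7]
  [6, 5, 6]

Each entry (A^⊗2)_ij equals the minimum over all length-2 walks i = v_0 → v_1 → … → v_2 = j of Σ_t A[v_t][v_{t+1}]. For example, for (i, j) = (0, 2) we minimise over 3 possible intermediate vertex sequences; the minimum is 6, attained along the walk 0 → 0 → 2.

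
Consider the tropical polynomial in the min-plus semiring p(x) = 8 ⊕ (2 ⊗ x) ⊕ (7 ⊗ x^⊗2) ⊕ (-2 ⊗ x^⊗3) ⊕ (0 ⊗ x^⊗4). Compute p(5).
p(5) = 7

A tropical monomial a ⊗ x^⊗i evaluates to a + i · x. Evaluating each term at x = 5:
  Term 0 contributes 8 + 0 · 5 = 8
  Term 1 contributes 2 + 1 · 5 = 7
  Term 2 contributes 7 + 2 · 5 = 17
  Term 3 contributes -2 + 3 · 5 = 13
  Term 4 contributes 0 + 4 · 5 = 20
p(5) = ⊕ of these = min[8, 7, 17, 13, 20] = 7.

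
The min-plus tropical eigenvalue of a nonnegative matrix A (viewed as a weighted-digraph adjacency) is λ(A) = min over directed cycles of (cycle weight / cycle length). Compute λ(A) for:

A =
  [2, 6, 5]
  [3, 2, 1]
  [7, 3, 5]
λ(A) = 2

Enumerate directed cycles and compute their means (weight / length). Sample:
  cycle 0 → 0: weight = 2, length = 1, mean = 2/1 ≈ 2.000
  cycle 1 → 1: weight = 2, length = 1, mean = 2/1 ≈ 2.000
  cycle 2 → 2: weight = 5, length = 1, mean = 5/1 ≈ 5.000
  cycle 0 → 1 → 0: weight = 9, length = 2, mean = 9/2 ≈ 4.500
  cycle 0 → 2 → 0: weight = 12, length = 2, mean = 12/2 ≈ 6.000
  cycle 1 → 0 → 1: weight = 9, length = 2, mean = 9/2 ≈ 4.500
Minimum mean = 2.000, attained e.g. along the cycle 0 → 0 with weight 2 and length 1. So λ(A) = 2/1 = 2.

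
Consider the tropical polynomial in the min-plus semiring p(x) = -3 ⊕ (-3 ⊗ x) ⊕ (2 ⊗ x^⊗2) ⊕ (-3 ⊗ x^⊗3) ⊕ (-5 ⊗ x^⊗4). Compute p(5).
p(5) = -3

A tropical monomial a ⊗ x^⊗i evaluates to a + i · x. Evaluating each term at x = 5:
  Term 0 contributes -3 + 0 · 5 = -3
  Term 1 contributes -3 + 1 · 5 = 2
  Term 2 contributes 2 + 2 · 5 = 12
  Term 3 contributes -3 + 3 · 5 = 12
  Term 4 contributes -5 + 4 · 5 = 15
p(5) = ⊕ of these = min[-3, 2, 12, 12, 15] = -3.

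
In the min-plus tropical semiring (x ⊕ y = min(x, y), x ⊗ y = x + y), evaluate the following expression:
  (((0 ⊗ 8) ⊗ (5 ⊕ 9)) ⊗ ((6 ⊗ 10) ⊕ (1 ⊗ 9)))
(((0 ⊗ 8) ⊗ (5 ⊕ 9)) ⊗ ((6 ⊗ 10) ⊕ (1 ⊗ 9))) = 23

Expand innermost to outermost. Recall ⊕ takes the minimum of its arguments and ⊗ takes their sum. Working out the expression (((0 ⊗ 8) ⊗ (5 ⊕ 9)) ⊗ ((6 ⊗ 10) ⊕ (1 ⊗ 9))) gives 23.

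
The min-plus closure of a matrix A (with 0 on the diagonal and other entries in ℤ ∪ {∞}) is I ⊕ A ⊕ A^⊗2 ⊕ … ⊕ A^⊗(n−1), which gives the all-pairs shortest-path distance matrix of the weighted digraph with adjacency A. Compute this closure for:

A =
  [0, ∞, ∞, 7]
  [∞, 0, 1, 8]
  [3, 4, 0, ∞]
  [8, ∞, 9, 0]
Closure =
  [0, 20, 16, 7]
  [4, 0, 1, 8]
  [3, 4, 0, 10]
  [8, 13, 9, 0]

This is the Floyd-Warshall all-pairs shortest-path computation. For each intermediate vertex k = 0, 1, …, 3, update dist[i][j] ← min(dist[i][j], dist[i][k] + dist[k][j]). The final matrix gives, for each (i, j), the minimum total weight of any directed path from i to j (possibly empty when i = j).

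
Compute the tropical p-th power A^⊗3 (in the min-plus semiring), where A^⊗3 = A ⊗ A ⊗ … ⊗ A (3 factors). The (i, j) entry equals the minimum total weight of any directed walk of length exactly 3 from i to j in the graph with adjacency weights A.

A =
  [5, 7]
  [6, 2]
A^⊗3 =
  [15, 11]
  [10, 6]

Each entry (A^⊗3)_ij equals the minimum over all length-3 walks i = v_0 → v_1 → … → v_3 = j of Σ_t A[v_t][v_{t+1}]. For example, for (i, j) = (0, 1) we minimise over 4 possible intermediate vertex sequences; the minimum is 11, attained along the walk 0 → 1 → 1 → 1.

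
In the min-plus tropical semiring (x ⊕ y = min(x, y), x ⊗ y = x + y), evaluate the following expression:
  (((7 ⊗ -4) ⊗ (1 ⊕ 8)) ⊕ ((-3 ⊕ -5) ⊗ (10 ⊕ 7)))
(((7 ⊗ -4) ⊗ (1 ⊕ 8)) ⊕ ((-3 ⊕ -5) ⊗ (10 ⊕ 7))) = 2

Expand innermost to outermost. Recall ⊕ takes the minimum of its arguments and ⊗ takes their sum. Working out the expression (((7 ⊗ -4) ⊗ (1 ⊕ 8)) ⊕ ((-3 ⊕ -5) ⊗ (10 ⊕ 7))) gives 2.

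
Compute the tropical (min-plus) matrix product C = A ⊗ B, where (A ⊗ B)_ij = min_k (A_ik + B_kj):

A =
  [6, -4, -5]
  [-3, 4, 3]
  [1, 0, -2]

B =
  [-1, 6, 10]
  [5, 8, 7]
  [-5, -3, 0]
A ⊗ B =
  [-10, -8, -5]
  [-4, 0, 3]
  [-7, -5, -2]

Apply the min-plus product entry-by-entry:
  C[0][0] = min over k of (A[0][0] + B[0][0] = 6 + -1 = 5, A[0][1] + B[1][0] = -4 + 5 = 1, A[0][2] + B[2][0] = -5 + -5 = -10) = -10 (attained at k = 2)
  C[0][1] = min over k of (A[0][0] + B[0][1] = 6 + 6 = 12, A[0][1] + B[1][1] = -4 + 8 = 4, A[0][2] + B[2][1] = -5 + -3 = -8) = -8 (attained at k = 2)
  C[0][2] = min over k of (A[0][0] + B[0][2] = 6 + 10 = 16, A[0][1] + B[1][2] = -4 + 7 = 3, A[0][2] + B[2][2] = -5 + 0 = -5) = -5 (attained at k = 2)
  C[1][0] = min over k of (A[1][0] + B[0][0] = -3 + -1 = -4, A[1][1] + B[1][0] = 4 + 5 = 9, A[1][2] + B[2][0] = 3 + -5 = -2) = -4 (attained at k = 0)
  C[1][1] = min over k of (A[1][0] + B[0][1] = -3 + 6 = 3, A[1][1] + B[1][1] = 4 + 8 = 12, A[1][2] + B[2][1] = 3 + -3 = 0) = 0 (attained at k = 2)
  C[1][2] = min over k of (A[1][0] + B[0][2] = -3 + 10 = 7, A[1][1] + B[1][2] = 4 + 7 = 11, A[1][2] + B[2][2] = 3 + 0 = 3) = 3 (attained at k = 2)
  C[2][0] = min over k of (A[2][0] + B[0][0] = 1 + -1 = 0, A[2][1] + B[1][0] = 0 + 5 = 5, A[2][2] + B[2][0] = -2 + -5 = -7) = -7 (attained at k = 2)
  C[2][1] = min over k of (A[2][0] + B[0][1] = 1 + 6 = 7, A[2][1] + B[1][1] = 0 + 8 = 8, A[2][2] + B[2][1] = -2 + -3 = -5) = -5 (attained at k = 2)
  C[2][2] = min over k of (A[2][0] + B[0][2] = 1 + 10 = 11, A[2][1] + B[1][2] = 0 + 7 = 7, A[2][2] + B[2][2] = -2 + 0 = -2) = -2 (attained at k = 2)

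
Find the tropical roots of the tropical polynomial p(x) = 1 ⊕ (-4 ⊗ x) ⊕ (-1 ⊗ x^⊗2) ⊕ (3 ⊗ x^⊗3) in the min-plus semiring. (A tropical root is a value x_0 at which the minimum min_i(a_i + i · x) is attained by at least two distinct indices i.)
Roots: {-4, -3, 5}

Each tropical root is a break point of the lower envelope of the lines y = a_i + i · x (there are 4 lines, with slopes 0, 1, ..., 3). Only the lines that attain the minimum somewhere contribute to roots; other lines are dominated. Here the surviving (envelope) indices are i = 3, i = 2, i = 1, i = 0.
Intersections between consecutive envelope lines give the roots: for adjacent envelope indices i < j the intersection is x = (a_i − a_j) / (j − i). Reading off the sorted break points: {-4, -3, 5}.
Verification: at each break x_0, at least two indices attain the minimum of min_i(a_i + i · x_0).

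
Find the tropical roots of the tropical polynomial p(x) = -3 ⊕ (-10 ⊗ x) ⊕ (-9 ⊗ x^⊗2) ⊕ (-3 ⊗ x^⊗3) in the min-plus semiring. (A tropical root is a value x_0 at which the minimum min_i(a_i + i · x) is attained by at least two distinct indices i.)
Roots: {-6, -1, 7}

Each tropical root is a break point of the lower envelope of the lines y = a_i + i · x (there are 4 lines, with slopes 0, 1, ..., 3). Only the lines that attain the minimum somewhere contribute to roots; other lines are dominated. Here the surviving (envelope) indices are i = 3, i = 2, i = 1, i = 0.
Intersections between consecutive envelope lines give the roots: for adjacent envelope indices i < j the intersection is x = (a_i − a_j) / (j − i). Reading off the sorted break points: {-6, -1, 7}.
Verification: at each break x_0, at least two indices attain the minimum of min_i(a_i + i · x_0).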